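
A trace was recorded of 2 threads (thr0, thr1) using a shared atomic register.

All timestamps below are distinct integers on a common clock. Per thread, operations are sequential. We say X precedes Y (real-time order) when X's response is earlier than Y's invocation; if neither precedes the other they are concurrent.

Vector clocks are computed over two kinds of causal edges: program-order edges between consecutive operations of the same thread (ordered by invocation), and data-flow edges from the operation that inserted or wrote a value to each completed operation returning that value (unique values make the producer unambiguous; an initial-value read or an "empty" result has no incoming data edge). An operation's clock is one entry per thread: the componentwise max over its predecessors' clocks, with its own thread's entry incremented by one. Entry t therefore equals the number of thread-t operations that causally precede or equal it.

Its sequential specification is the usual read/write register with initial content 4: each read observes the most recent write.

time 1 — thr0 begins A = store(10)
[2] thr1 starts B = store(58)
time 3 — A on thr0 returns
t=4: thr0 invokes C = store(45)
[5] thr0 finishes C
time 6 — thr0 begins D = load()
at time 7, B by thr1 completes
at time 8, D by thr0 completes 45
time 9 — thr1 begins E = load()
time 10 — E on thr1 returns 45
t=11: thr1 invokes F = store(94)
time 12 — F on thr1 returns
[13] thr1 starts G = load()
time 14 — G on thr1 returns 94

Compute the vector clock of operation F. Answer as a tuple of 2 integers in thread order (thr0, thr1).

(2, 3)

no predecessors for B (invoked 2): thr1 increments from zero → (0, 1)
no predecessors for A (invoked 1): thr0 increments from zero → (1, 0)
invoked at 4, C merges VC(A)=(1, 0) and bumps thr0's slot → (2, 0)
invoked at 6, D merges VC(C)=(2, 0) and bumps thr0's slot → (3, 0)
invoked at 9, E merges VC(B)=(0, 1), VC(C)=(2, 0) and bumps thr1's slot → (2, 2)
invoked at 11, F merges VC(E)=(2, 2) and bumps thr1's slot → (2, 3)
invoked at 13, G merges VC(F)=(2, 3) and bumps thr1's slot → (2, 4)
target: VC(F) = (2, 3)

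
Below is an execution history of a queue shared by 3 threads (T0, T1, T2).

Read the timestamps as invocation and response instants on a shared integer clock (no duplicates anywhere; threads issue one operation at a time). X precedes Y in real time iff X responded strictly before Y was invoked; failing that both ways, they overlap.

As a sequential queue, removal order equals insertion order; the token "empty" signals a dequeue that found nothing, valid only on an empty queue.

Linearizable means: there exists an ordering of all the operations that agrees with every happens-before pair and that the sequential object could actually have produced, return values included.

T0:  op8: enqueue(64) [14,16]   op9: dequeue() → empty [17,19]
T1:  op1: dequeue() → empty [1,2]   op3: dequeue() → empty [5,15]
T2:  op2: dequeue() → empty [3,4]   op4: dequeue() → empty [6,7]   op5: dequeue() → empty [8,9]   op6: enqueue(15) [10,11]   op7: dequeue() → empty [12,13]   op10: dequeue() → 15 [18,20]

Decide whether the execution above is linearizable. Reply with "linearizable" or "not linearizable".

prefix check: 1..14 passes, 1..15 fails once op3's time-15 response joins
all 5 real-time-respecting orders fail — 7 completed queue operations, no legal replay
every completion of the 1 pending operation (op8) was checked; none linearizes
for example op1, op2, op3, op4, op5, op6, op7 (pending dropped) fails at step 7: op7 dequeue() → empty is not legal there
for example op1, op2, op4, op3, op5, op6, op7 (pending dropped) fails at step 7: op7 dequeue() → empty is not legal there

not linearizable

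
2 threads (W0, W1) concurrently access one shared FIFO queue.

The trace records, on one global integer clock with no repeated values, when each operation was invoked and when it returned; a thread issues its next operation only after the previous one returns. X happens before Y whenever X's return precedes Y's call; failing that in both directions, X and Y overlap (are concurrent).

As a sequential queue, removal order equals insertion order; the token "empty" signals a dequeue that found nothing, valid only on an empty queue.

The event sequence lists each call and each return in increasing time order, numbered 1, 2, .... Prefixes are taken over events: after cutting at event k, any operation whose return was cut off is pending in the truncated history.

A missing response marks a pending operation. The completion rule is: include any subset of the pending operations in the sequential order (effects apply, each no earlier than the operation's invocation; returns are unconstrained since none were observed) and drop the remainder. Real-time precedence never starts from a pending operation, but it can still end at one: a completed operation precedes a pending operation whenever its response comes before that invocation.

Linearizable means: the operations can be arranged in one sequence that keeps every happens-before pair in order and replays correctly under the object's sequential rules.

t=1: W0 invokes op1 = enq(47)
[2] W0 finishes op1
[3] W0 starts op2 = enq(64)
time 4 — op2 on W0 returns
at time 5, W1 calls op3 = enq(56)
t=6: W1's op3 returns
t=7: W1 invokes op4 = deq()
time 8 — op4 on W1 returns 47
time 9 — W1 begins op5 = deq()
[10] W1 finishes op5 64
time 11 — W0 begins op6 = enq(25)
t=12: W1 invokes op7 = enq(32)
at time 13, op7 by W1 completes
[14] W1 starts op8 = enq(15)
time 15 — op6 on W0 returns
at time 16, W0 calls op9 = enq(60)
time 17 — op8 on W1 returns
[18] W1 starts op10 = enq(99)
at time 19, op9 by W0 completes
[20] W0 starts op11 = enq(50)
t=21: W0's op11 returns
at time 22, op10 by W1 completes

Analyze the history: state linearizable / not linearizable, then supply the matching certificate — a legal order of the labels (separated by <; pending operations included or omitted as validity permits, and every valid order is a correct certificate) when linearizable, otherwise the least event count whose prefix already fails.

linearizable — witness: op1 < op2 < op3 < op4 < op5 < op6 < op7 < op8 < op9 < op10 < op11

1. op1 enq(47), leaving queue <47>
2. op2 enq(64), leaving queue <47,64>
3. op3 enq(56), leaving queue <47,64,56>
4. op4 deq() → 47, leaving queue <64,56>
5. op5 deq() → 64, leaving queue <56>
6. op6 enq(25), leaving queue <56,25>
7. op7 enq(32), leaving queue <56,25,32>
8. op8 enq(15), leaving queue <56,25,32,15>
9. op9 enq(60), leaving queue <56,25,32,15,60>
10. op10 enq(99), leaving queue <56,25,32,15,60,99>
11. op11 enq(50), leaving queue <56,25,32,15,60,99,50>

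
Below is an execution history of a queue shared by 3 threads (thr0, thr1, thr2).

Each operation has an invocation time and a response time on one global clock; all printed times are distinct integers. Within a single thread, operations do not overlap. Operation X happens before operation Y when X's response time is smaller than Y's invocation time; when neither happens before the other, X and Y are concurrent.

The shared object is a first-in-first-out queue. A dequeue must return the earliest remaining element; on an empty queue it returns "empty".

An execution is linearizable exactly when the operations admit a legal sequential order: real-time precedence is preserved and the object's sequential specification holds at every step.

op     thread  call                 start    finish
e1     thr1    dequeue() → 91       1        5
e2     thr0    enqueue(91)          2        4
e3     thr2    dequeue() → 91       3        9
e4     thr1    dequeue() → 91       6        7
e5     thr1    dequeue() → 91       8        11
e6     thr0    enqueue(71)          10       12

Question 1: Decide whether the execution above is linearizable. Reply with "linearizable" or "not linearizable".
not linearizable

already the first 7 events (up to e4's response at time 7) admit no linearization; the first 6 still do
3 completed operations, 2 real-time-consistent orders — every queue replay fails
no escape via the 1 pending operation (e3): every completion choice fails
for example e1, e2, e4 (pending dropped) fails at step 1: e1 dequeue() → 91 is not legal there
for example e2, e1, e4 (pending dropped) fails at step 3: e4 dequeue() → 91 is not legal there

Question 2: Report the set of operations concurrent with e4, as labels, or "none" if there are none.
e3

e4 runs from 6 to 7; window-overlapping ops are concurrent
e1 [1,5]: before
e2 [2,4]: before
e3 [3,9]: concurrent
e5 [8,11]: after
e6 [10,12]: after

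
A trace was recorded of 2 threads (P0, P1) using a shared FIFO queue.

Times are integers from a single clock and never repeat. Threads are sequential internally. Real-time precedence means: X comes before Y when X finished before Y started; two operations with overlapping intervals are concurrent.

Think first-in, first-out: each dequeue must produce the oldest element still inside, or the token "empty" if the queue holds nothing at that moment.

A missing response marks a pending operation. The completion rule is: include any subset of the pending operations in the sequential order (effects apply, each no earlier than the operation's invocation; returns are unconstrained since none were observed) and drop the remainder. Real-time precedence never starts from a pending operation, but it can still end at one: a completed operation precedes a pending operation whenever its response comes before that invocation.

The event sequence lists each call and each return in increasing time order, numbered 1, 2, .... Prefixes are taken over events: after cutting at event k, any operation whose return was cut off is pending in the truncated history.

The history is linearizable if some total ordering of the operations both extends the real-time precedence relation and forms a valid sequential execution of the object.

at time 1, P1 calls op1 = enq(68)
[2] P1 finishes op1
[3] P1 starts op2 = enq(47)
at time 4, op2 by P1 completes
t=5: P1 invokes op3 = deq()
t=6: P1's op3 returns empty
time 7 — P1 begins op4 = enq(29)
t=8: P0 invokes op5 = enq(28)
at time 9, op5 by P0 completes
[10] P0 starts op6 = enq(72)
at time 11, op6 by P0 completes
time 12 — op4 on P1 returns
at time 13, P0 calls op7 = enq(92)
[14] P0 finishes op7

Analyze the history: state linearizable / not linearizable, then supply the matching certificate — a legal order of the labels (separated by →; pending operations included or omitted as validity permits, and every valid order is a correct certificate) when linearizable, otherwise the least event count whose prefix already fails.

already the first 6 events (up to op3's response at time 6) admit no linearization; the first 5 still do
the completed operations (3 total) allow one real-time order; the FIFO queue replay rejects it
for example op1, op2, op3 fails at step 3: op3 deq() → empty is not legal there

not linearizable — minimal violating prefix: 6 events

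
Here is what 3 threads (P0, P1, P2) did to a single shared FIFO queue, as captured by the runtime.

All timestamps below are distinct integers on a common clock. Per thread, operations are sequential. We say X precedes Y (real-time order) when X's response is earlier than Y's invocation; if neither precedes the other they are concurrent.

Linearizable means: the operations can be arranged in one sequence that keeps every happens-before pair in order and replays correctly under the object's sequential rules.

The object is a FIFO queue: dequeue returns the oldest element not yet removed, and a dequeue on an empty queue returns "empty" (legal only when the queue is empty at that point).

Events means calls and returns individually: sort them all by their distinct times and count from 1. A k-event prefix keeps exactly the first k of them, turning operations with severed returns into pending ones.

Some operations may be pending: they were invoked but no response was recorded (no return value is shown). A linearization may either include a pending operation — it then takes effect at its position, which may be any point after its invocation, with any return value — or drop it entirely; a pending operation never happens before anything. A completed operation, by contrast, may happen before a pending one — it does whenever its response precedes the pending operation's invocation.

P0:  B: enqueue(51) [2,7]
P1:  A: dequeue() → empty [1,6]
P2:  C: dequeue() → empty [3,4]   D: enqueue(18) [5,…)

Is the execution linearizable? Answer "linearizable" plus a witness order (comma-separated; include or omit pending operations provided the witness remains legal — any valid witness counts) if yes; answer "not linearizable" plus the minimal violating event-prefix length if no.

linearizable — witness: A, C, B

after step 1 (A dequeue() → empty): queue <>
after step 2 (C dequeue() → empty): queue <>
after step 3 (B enqueue(51)): queue <51>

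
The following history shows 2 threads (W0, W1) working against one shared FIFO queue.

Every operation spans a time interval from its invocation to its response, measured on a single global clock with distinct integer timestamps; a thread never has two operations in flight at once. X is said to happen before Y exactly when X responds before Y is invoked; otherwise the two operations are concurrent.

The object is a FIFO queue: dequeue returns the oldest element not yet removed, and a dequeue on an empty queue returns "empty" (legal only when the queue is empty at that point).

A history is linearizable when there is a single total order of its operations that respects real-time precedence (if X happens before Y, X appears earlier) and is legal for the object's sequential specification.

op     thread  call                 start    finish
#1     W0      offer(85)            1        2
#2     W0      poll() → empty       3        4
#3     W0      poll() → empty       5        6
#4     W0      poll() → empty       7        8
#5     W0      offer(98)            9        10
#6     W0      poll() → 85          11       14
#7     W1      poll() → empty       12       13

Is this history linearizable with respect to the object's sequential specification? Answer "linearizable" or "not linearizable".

through event 3 a valid linearization exists; event 4 (#2 responding at time 4) ends that
the sole real-time-consistent order of 2 completed operations fails the FIFO queue replay
take #1, #2: step 2 already fails, because #2 poll() → empty cannot occur there

not linearizable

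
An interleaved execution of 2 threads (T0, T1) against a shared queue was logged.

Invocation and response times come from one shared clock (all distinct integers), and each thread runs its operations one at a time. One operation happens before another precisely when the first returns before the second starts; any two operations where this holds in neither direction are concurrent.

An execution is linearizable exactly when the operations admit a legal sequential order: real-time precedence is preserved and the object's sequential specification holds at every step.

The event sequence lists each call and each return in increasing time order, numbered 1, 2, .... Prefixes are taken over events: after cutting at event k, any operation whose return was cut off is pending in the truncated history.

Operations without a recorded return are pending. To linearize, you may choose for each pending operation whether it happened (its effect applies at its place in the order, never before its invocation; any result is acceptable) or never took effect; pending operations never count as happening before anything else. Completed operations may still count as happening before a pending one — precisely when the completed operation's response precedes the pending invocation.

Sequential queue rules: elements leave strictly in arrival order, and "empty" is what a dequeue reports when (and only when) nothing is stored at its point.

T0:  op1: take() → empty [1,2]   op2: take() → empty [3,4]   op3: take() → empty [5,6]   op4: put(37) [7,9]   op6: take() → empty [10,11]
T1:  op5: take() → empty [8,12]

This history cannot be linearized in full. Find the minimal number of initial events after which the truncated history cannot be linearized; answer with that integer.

events 1..11 are linearizable, e.g. via op1, op2, op3, op4, op5, op6:
1. op1 take() → empty, leaving queue <>
2. op2 take() → empty, leaving queue <>
3. op3 take() → empty, leaving queue <>
4. op4 put(37), leaving queue <37>
5. op5 take() (pending, included), leaving queue <>
6. op6 take() → empty, leaving queue <>
once event 12 joins (op5's response, time 12), exhaustive search finds no witness
take op1, op2, op3, op4, op5, op6: step 5 already fails, because op5 take() → empty cannot occur there
take op1, op2, op3, op4, op6, op5: step 5 already fails, because op6 take() → empty cannot occur there

12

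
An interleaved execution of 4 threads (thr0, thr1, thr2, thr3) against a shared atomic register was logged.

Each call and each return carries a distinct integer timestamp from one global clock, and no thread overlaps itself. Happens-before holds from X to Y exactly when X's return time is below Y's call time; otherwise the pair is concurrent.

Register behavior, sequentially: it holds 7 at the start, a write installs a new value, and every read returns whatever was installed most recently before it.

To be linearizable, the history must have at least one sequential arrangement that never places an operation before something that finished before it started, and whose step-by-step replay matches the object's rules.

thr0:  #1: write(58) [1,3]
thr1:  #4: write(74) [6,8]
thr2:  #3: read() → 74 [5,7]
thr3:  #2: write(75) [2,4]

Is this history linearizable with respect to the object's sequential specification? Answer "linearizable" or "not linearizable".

linearizable

a witness: #1, #2, #4, #3
1. #1 write(58), leaving value 58
2. #2 write(75), leaving value 75
3. #4 write(74), leaving value 74
4. #3 read() → 74, leaving value 74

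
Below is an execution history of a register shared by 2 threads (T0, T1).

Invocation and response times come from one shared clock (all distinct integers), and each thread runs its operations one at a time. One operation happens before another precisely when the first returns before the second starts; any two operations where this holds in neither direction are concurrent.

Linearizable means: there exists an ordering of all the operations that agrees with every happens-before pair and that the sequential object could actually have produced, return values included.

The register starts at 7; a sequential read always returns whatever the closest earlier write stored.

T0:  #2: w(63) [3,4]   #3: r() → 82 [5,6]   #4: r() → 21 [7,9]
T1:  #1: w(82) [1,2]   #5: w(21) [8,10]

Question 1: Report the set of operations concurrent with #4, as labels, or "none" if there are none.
#4 spans [7,9]; an op avoiding the whole window 7..9 is ordered, any other is concurrent
#1 [1,2]: before
#2 [3,4]: before
#3 [5,6]: before
#5 [8,10]: concurrent

#5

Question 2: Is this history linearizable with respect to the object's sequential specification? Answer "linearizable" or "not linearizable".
already the first 6 events (up to #3's response at time 6) admit no linearization; the first 5 still do
exhaustive check: the 3 completed register ops admit one real-time order; illegal
one such order, #1, #2, #3, breaks at step 3 where #3 r() → 82 is illegal

not linearizable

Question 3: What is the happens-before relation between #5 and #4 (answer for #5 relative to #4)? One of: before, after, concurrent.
#5 spans [8,10], #4 spans [7,9]
the intervals overlap in both directions

concurrent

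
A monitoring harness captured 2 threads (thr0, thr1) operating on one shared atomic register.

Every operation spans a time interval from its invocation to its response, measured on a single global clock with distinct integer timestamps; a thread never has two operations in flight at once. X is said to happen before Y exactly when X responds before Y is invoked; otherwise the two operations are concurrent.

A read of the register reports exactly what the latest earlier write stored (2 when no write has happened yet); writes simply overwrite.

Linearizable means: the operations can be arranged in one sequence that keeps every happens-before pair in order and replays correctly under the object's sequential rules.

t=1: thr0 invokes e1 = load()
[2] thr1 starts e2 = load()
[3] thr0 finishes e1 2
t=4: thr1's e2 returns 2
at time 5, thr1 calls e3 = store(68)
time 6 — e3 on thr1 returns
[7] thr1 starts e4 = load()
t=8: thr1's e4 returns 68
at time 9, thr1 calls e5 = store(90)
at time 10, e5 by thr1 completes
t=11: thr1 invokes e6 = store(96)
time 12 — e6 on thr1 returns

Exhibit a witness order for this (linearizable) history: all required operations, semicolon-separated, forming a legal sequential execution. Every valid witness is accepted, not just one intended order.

e1; e2; e3; e4; e5; e6

after step 1 (e1 load() → 2): value 2
after step 2 (e2 load() → 2): value 2
after step 3 (e3 store(68)): value 68
after step 4 (e4 load() → 68): value 68
after step 5 (e5 store(90)): value 90
after step 6 (e6 store(96)): value 96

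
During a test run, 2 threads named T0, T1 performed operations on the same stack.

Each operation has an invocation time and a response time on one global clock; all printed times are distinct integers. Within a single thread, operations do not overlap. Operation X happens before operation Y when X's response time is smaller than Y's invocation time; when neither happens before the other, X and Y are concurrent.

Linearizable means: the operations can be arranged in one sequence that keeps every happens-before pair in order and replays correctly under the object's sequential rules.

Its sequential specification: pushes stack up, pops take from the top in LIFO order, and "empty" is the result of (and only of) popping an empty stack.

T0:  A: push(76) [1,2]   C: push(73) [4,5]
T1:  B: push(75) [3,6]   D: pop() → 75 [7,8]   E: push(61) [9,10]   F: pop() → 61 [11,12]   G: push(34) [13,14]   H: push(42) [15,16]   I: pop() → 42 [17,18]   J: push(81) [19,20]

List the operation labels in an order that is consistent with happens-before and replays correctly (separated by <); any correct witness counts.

1. A push(76), leaving stack <76>
2. C push(73), leaving stack <76,73>
3. B push(75), leaving stack <76,73,75>
4. D pop() → 75, leaving stack <76,73>
5. E push(61), leaving stack <76,73,61>
6. F pop() → 61, leaving stack <76,73>
7. G push(34), leaving stack <76,73,34>
8. H push(42), leaving stack <76,73,34,42>
9. I pop() → 42, leaving stack <76,73,34>
10. J push(81), leaving stack <76,73,34,81>

A < C < B < D < E < F < G < H < I < J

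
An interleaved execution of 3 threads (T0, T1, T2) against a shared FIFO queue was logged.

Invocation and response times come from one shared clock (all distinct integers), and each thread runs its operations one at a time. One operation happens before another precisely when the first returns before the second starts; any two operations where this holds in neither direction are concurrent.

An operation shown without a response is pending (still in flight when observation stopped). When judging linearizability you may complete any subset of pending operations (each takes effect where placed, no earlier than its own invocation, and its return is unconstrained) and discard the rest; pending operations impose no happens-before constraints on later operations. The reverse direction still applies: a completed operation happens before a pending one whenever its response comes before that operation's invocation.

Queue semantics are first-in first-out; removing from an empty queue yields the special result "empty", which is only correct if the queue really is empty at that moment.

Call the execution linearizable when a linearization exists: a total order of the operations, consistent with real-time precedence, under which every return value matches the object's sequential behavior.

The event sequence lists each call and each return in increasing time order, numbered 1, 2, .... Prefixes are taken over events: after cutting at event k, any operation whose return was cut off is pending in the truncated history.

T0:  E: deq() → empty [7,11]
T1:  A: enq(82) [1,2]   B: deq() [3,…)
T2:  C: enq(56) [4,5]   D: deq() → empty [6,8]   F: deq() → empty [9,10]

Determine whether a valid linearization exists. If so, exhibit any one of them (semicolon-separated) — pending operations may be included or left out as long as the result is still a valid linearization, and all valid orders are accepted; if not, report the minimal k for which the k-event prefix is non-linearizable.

through event 10 a valid linearization exists; event 11 (E responding at time 11) ends that
all 3 real-time-respecting orders fail — 5 completed FIFO queue operations, no legal replay
completion choices over the 1 pending operation (B) were checked; none helps
take A, C, D, E, F (pending dropped): step 3 already fails, because D deq() → empty cannot occur there
take A, C, D, F, E (pending dropped): step 3 already fails, because D deq() → empty cannot occur there

not linearizable — minimal violating prefix: 11 events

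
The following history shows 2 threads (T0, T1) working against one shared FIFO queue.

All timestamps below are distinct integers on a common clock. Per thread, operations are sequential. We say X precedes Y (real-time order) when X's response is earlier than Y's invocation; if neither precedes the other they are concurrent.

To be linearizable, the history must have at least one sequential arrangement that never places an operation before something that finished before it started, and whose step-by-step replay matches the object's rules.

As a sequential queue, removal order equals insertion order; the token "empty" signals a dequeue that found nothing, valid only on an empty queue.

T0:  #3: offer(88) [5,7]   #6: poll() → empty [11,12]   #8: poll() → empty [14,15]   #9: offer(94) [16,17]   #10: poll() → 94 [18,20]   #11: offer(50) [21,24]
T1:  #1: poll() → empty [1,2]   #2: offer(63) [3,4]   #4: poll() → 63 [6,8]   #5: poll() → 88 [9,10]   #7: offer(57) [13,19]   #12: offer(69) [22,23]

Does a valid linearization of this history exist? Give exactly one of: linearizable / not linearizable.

linearizable

a witness: #1, #2, #3, #4, #5, #6, #8, #9, #7, #10, #11, #12
after step 1 (#1 poll() → empty): queue <>
after step 2 (#2 offer(63)): queue <63>
after step 3 (#3 offer(88)): queue <63,88>
after step 4 (#4 poll() → 63): queue <88>
after step 5 (#5 poll() → 88): queue <>
after step 6 (#6 poll() → empty): queue <>
after step 7 (#8 poll() → empty): queue <>
after step 8 (#9 offer(94)): queue <94>
after step 9 (#7 offer(57)): queue <94,57>
after step 10 (#10 poll() → 94): queue <57>
after step 11 (#11 offer(50)): queue <57,50>
after step 12 (#12 offer(69)): queue <57,50,69>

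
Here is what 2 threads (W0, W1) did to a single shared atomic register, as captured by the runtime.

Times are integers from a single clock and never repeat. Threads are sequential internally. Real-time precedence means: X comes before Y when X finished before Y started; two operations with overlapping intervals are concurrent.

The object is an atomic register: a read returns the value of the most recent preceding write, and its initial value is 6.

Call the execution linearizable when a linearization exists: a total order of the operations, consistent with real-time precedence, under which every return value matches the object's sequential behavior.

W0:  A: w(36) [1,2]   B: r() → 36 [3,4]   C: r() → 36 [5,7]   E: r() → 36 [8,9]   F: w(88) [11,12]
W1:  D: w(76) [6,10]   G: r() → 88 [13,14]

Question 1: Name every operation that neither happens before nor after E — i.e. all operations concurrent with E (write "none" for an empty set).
Answer: D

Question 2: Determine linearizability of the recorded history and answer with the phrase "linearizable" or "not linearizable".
linearizable

witness order: A, B, C, E, D, F, G
after step 1 (A w(36)): value 36
after step 2 (B r() → 36): value 36
after step 3 (C r() → 36): value 36
after step 4 (E r() → 36): value 36
after step 5 (D w(76)): value 76
after step 6 (F w(88)): value 88
after step 7 (G r() → 88): value 88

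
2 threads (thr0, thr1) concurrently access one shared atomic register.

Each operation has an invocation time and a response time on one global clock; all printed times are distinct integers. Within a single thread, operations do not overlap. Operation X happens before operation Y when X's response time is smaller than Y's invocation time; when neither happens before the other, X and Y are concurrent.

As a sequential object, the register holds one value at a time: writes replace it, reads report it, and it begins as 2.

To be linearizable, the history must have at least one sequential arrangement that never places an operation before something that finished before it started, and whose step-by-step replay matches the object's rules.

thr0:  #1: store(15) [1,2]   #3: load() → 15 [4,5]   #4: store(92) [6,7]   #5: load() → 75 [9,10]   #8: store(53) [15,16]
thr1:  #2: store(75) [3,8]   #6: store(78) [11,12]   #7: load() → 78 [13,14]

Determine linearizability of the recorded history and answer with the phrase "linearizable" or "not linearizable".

one valid linearization: #1, #3, #4, #2, #5, #6, #7, #8
1. #1 store(15), leaving value 15
2. #3 load() → 15, leaving value 15
3. #4 store(92), leaving value 92
4. #2 store(75), leaving value 75
5. #5 load() → 75, leaving value 75
6. #6 store(78), leaving value 78
7. #7 load() → 78, leaving value 78
8. #8 store(53), leaving value 53

linearizable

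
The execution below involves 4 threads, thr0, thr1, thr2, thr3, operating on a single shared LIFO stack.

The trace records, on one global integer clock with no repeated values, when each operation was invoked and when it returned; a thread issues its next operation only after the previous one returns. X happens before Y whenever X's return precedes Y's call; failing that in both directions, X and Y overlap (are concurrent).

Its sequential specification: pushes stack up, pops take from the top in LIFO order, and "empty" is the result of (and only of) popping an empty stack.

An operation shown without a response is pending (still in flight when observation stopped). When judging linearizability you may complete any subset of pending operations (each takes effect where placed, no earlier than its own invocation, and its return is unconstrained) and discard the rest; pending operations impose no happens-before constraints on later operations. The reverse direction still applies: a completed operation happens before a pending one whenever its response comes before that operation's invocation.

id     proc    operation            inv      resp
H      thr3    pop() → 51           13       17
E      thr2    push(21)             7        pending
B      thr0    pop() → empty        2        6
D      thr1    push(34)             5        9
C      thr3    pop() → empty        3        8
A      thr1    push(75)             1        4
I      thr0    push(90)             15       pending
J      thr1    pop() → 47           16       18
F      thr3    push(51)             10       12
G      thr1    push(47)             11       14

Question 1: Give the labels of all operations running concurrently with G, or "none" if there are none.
G runs from 11 to 14; window-overlapping ops are concurrent
A [1,4]: before
B [2,6]: before
C [3,8]: before
D [5,9]: before
E [7,…): concurrent
F [10,12]: concurrent
H [13,17]: concurrent
I [15,…): after
J [16,18]: after

E, F, H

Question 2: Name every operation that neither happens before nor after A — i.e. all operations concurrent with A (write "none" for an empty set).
concurrent with A ([1,4]): every op whose interval crosses 1..4
B [2,6]: concurrent
C [3,8]: concurrent
D [5,9]: after
E [7,…): after
F [10,12]: after
G [11,14]: after
H [13,17]: after
I [15,…): after
J [16,18]: after

B, C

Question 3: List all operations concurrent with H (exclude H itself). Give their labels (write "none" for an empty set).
overlap test against H [13,17]: concurrent iff the interval meets 13..17
A [1,4]: before
B [2,6]: before
C [3,8]: before
D [5,9]: before
E [7,…): concurrent
F [10,12]: before
G [11,14]: concurrent
I [15,…): concurrent
J [16,18]: concurrent

E, G, I, J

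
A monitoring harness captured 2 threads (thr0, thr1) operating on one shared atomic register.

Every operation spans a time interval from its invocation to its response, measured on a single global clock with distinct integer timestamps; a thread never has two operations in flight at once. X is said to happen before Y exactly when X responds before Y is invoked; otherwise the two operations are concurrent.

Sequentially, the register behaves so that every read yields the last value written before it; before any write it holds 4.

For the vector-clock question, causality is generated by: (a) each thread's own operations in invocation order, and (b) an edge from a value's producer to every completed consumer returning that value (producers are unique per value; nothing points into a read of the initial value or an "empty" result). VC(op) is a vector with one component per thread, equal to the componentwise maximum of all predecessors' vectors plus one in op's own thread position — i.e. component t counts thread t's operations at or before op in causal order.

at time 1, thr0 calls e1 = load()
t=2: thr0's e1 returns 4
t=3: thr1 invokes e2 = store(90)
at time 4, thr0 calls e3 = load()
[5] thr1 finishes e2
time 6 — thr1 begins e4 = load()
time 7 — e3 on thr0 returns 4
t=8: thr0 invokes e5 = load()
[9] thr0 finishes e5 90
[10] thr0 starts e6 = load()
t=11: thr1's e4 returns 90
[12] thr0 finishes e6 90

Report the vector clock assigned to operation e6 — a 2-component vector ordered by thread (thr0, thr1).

(4, 1)

VC(e2, invoked at 3): no causal predecessors; +1 on thr1 → (0, 1)
VC(e1, invoked at 1): no causal predecessors; +1 on thr0 → (1, 0)
from VC(e2)=(0, 1), e4 (invoked 6) maxes components and bumps thr1 → (0, 2)
from VC(e1)=(1, 0), e3 (invoked 4) maxes components and bumps thr0 → (2, 0)
from VC(e2)=(0, 1), VC(e3)=(2, 0), e5 (invoked 8) maxes components and bumps thr0 → (3, 1)
from VC(e2)=(0, 1), VC(e5)=(3, 1), e6 (invoked 10) maxes components and bumps thr0 → (4, 1)
target: VC(e6) = (4, 1)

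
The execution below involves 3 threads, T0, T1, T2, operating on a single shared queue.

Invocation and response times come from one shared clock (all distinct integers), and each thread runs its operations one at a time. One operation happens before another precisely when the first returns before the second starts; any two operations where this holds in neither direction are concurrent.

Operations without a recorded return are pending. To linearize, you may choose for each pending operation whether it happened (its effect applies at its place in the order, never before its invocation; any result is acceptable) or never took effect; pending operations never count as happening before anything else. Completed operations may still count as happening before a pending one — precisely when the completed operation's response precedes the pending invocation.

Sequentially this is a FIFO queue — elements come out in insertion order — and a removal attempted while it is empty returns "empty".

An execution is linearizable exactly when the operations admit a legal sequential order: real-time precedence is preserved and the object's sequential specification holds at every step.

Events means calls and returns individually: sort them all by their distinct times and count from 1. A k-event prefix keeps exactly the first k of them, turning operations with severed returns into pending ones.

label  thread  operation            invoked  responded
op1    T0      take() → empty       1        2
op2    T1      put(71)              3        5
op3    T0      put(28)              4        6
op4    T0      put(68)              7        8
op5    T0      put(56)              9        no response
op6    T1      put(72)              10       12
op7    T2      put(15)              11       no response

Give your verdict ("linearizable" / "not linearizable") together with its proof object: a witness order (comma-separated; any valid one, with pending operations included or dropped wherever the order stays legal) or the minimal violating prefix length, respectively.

after step 1 (op1 take() → empty): queue <>
after step 2 (op2 put(71)): queue <71>
after step 3 (op3 put(28)): queue <71,28>
after step 4 (op4 put(68)): queue <71,28,68>
after step 5 (op5 put(56) (pending, included)): queue <71,28,68,56>
after step 6 (op6 put(72)): queue <71,28,68,56,72>

linearizable — witness: op1, op2, op3, op4, op5, op6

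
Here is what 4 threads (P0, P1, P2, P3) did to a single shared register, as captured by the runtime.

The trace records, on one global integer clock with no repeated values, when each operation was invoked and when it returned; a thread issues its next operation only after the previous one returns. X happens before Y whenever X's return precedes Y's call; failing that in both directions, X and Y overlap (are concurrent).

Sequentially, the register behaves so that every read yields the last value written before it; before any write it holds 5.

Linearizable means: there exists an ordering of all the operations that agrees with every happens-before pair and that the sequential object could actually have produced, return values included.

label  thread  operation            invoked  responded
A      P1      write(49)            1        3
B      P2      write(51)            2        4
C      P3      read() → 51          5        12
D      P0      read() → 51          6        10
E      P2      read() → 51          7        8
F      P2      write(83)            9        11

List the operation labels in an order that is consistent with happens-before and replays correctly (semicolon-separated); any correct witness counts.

after step 1 (A write(49)): value 49
after step 2 (B write(51)): value 51
after step 3 (C read() → 51): value 51
after step 4 (D read() → 51): value 51
after step 5 (E read() → 51): value 51
after step 6 (F write(83)): value 83

A; B; C; D; E; F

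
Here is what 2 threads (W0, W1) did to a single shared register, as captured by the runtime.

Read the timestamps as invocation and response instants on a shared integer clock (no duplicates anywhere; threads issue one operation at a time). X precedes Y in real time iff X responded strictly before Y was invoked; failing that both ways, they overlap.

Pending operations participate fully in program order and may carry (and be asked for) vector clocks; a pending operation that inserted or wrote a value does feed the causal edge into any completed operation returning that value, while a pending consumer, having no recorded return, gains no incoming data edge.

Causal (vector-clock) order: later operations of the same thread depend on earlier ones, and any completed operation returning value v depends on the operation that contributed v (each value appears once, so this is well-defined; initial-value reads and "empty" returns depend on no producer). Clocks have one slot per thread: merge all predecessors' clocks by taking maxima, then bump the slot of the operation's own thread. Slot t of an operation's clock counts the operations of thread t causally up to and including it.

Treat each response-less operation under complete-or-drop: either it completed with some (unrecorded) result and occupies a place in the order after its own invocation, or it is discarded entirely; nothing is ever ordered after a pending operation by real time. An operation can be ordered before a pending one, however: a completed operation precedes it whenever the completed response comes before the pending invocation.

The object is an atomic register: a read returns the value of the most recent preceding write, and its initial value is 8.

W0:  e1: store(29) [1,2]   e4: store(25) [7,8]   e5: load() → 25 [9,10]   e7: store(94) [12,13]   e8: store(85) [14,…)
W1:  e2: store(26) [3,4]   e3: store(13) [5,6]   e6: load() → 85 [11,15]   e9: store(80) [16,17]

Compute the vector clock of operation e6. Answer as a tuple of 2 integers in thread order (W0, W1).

invoked at 3, e2 has no predecessors; its own W1 bump gives (0, 1)
invoked at 1, e1 has no predecessors; its own W0 bump gives (1, 0)
invoked at 5, e3 merges VC(e2)=(0, 1) and bumps W1's slot → (0, 2)
invoked at 7, e4 merges VC(e1)=(1, 0) and bumps W0's slot → (2, 0)
invoked at 9, e5 merges VC(e4)=(2, 0) and bumps W0's slot → (3, 0)
invoked at 12, e7 merges VC(e5)=(3, 0) and bumps W0's slot → (4, 0)
invoked at 14, e8 merges VC(e7)=(4, 0) and bumps W0's slot → (5, 0)
invoked at 11, e6 merges VC(e3)=(0, 2), VC(e8)=(5, 0) and bumps W1's slot → (5, 3)
invoked at 16, e9 merges VC(e6)=(5, 3) and bumps W1's slot → (5, 4)
target: VC(e6) = (5, 3)

(5, 3)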